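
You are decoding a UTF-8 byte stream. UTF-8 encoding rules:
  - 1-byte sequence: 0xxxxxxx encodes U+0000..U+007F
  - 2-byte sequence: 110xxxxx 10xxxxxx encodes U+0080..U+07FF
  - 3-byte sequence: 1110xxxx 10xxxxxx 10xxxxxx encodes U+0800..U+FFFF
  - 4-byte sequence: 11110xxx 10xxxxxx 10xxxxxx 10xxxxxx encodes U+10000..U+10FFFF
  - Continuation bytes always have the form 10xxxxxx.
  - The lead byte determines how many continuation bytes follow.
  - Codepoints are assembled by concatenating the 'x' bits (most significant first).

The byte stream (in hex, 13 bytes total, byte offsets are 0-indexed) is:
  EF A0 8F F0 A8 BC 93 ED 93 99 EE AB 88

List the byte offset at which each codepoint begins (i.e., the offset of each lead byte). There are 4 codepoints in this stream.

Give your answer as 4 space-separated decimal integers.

Answer: 0 3 7 10

Derivation:
Byte[0]=EF: 3-byte lead, need 2 cont bytes. acc=0xF
Byte[1]=A0: continuation. acc=(acc<<6)|0x20=0x3E0
Byte[2]=8F: continuation. acc=(acc<<6)|0x0F=0xF80F
Completed: cp=U+F80F (starts at byte 0)
Byte[3]=F0: 4-byte lead, need 3 cont bytes. acc=0x0
Byte[4]=A8: continuation. acc=(acc<<6)|0x28=0x28
Byte[5]=BC: continuation. acc=(acc<<6)|0x3C=0xA3C
Byte[6]=93: continuation. acc=(acc<<6)|0x13=0x28F13
Completed: cp=U+28F13 (starts at byte 3)
Byte[7]=ED: 3-byte lead, need 2 cont bytes. acc=0xD
Byte[8]=93: continuation. acc=(acc<<6)|0x13=0x353
Byte[9]=99: continuation. acc=(acc<<6)|0x19=0xD4D9
Completed: cp=U+D4D9 (starts at byte 7)
Byte[10]=EE: 3-byte lead, need 2 cont bytes. acc=0xE
Byte[11]=AB: continuation. acc=(acc<<6)|0x2B=0x3AB
Byte[12]=88: continuation. acc=(acc<<6)|0x08=0xEAC8
Completed: cp=U+EAC8 (starts at byte 10)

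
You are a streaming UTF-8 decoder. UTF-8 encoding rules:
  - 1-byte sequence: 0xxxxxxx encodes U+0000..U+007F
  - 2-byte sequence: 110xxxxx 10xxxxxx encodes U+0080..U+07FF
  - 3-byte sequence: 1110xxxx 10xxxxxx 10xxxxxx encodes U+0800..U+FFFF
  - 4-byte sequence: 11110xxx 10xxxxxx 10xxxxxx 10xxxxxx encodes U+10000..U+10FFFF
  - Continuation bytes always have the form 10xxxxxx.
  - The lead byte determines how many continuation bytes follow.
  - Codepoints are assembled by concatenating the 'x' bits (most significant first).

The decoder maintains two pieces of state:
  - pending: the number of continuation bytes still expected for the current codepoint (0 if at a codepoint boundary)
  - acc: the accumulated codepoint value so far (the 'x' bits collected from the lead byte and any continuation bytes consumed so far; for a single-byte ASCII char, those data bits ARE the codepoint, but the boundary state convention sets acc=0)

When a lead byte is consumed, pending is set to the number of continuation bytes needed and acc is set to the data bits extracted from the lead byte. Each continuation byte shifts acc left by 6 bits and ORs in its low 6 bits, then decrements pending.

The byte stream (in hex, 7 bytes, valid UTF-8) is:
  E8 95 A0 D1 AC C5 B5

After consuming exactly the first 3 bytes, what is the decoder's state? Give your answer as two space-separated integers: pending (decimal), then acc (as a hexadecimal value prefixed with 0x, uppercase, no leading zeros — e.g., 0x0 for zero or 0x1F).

Byte[0]=E8: 3-byte lead. pending=2, acc=0x8
Byte[1]=95: continuation. acc=(acc<<6)|0x15=0x215, pending=1
Byte[2]=A0: continuation. acc=(acc<<6)|0x20=0x8560, pending=0

Answer: 0 0x8560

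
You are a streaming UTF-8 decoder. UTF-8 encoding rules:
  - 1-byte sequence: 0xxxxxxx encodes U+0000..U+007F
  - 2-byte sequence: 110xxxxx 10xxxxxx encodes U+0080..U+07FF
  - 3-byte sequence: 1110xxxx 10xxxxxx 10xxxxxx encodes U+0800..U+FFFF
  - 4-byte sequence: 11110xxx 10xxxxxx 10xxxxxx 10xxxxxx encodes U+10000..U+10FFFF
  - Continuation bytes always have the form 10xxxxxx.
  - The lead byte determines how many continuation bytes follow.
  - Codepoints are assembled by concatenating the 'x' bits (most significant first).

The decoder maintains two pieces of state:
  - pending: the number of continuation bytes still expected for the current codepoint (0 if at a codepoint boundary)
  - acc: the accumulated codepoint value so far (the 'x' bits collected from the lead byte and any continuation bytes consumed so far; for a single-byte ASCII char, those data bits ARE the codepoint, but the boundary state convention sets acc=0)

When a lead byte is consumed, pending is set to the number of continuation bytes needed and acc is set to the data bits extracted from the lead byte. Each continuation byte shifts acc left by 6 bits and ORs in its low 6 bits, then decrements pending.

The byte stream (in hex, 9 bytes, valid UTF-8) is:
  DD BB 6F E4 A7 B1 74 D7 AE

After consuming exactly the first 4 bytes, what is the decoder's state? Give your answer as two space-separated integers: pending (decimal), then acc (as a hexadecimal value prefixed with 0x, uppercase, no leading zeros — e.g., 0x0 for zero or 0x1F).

Byte[0]=DD: 2-byte lead. pending=1, acc=0x1D
Byte[1]=BB: continuation. acc=(acc<<6)|0x3B=0x77B, pending=0
Byte[2]=6F: 1-byte. pending=0, acc=0x0
Byte[3]=E4: 3-byte lead. pending=2, acc=0x4

Answer: 2 0x4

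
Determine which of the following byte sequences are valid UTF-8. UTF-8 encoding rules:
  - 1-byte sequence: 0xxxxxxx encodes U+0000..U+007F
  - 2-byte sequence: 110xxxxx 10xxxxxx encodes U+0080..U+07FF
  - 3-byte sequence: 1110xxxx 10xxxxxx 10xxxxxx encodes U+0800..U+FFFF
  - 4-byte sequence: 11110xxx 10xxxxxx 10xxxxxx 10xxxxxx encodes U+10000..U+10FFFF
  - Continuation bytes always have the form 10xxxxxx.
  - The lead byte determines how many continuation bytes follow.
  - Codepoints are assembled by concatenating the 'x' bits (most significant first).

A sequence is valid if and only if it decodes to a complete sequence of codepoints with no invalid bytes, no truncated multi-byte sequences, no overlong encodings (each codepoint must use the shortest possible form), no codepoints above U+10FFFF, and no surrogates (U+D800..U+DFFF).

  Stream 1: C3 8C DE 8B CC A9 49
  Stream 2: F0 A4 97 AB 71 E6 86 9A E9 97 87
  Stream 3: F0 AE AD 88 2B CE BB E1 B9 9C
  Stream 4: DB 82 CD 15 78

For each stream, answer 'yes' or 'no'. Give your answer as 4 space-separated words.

Stream 1: decodes cleanly. VALID
Stream 2: decodes cleanly. VALID
Stream 3: decodes cleanly. VALID
Stream 4: error at byte offset 3. INVALID

Answer: yes yes yes no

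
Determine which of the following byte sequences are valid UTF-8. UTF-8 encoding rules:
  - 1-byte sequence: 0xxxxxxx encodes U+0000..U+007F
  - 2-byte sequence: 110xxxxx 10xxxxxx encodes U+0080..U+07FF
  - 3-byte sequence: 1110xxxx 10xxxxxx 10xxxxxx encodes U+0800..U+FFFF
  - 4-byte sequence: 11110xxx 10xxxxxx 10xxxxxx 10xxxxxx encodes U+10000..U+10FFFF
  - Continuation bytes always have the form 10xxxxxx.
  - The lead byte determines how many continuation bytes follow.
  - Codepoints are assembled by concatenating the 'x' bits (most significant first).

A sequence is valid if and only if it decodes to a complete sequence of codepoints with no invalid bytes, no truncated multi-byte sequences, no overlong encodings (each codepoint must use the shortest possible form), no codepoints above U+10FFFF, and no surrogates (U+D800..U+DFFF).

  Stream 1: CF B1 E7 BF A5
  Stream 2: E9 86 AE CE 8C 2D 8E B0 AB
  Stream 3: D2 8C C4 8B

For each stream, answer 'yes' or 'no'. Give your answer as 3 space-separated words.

Answer: yes no yes

Derivation:
Stream 1: decodes cleanly. VALID
Stream 2: error at byte offset 6. INVALID
Stream 3: decodes cleanly. VALID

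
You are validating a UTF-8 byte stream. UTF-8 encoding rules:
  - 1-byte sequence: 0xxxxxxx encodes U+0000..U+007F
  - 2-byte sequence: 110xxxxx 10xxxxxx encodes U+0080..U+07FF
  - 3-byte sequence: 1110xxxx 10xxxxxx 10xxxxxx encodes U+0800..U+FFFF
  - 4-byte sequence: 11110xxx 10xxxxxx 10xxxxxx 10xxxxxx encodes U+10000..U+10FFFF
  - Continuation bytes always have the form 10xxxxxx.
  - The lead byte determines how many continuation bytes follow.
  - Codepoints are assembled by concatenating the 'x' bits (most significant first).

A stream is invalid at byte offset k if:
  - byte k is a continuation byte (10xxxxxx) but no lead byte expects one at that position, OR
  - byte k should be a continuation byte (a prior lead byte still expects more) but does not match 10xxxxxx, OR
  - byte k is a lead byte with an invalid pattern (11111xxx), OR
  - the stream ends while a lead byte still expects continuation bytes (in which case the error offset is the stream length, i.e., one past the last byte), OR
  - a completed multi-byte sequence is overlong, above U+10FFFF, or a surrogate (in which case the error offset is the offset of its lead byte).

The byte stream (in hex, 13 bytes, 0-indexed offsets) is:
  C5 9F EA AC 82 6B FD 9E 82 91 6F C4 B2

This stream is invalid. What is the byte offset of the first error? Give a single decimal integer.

Answer: 6

Derivation:
Byte[0]=C5: 2-byte lead, need 1 cont bytes. acc=0x5
Byte[1]=9F: continuation. acc=(acc<<6)|0x1F=0x15F
Completed: cp=U+015F (starts at byte 0)
Byte[2]=EA: 3-byte lead, need 2 cont bytes. acc=0xA
Byte[3]=AC: continuation. acc=(acc<<6)|0x2C=0x2AC
Byte[4]=82: continuation. acc=(acc<<6)|0x02=0xAB02
Completed: cp=U+AB02 (starts at byte 2)
Byte[5]=6B: 1-byte ASCII. cp=U+006B
Byte[6]=FD: INVALID lead byte (not 0xxx/110x/1110/11110)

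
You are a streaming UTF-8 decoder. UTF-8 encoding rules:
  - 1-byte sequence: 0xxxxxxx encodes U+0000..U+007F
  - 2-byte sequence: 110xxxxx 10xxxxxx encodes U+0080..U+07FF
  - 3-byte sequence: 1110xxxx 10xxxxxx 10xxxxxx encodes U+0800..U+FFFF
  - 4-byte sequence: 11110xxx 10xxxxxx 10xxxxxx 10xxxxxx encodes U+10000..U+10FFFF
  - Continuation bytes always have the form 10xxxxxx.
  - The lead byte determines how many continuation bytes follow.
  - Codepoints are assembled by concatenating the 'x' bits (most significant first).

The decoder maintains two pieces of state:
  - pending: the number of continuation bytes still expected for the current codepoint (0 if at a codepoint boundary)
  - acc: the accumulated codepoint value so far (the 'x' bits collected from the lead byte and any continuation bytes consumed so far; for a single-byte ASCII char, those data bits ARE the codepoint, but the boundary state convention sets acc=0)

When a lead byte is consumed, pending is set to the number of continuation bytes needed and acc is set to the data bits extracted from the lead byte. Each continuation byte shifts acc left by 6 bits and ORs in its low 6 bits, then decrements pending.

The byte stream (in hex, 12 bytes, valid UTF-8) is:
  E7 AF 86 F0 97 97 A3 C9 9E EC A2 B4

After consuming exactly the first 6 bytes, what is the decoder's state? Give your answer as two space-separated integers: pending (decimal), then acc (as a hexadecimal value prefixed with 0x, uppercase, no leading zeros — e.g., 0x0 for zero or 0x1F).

Byte[0]=E7: 3-byte lead. pending=2, acc=0x7
Byte[1]=AF: continuation. acc=(acc<<6)|0x2F=0x1EF, pending=1
Byte[2]=86: continuation. acc=(acc<<6)|0x06=0x7BC6, pending=0
Byte[3]=F0: 4-byte lead. pending=3, acc=0x0
Byte[4]=97: continuation. acc=(acc<<6)|0x17=0x17, pending=2
Byte[5]=97: continuation. acc=(acc<<6)|0x17=0x5D7, pending=1

Answer: 1 0x5D7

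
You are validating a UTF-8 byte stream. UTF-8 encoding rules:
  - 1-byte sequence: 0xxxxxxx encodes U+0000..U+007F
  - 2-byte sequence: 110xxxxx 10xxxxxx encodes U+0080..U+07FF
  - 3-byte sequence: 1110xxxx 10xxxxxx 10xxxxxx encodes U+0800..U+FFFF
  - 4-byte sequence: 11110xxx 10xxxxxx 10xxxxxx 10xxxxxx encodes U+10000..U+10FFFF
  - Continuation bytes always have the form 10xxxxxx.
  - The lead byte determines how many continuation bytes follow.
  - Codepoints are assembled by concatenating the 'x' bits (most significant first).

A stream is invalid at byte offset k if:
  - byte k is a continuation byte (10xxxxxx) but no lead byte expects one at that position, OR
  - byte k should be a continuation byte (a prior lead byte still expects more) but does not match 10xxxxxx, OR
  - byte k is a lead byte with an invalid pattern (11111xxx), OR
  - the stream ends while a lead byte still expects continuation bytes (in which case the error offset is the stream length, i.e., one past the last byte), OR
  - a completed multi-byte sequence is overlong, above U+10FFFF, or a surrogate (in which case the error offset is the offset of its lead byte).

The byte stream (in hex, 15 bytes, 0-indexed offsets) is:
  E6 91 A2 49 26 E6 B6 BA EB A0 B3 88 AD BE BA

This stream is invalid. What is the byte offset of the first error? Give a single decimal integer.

Byte[0]=E6: 3-byte lead, need 2 cont bytes. acc=0x6
Byte[1]=91: continuation. acc=(acc<<6)|0x11=0x191
Byte[2]=A2: continuation. acc=(acc<<6)|0x22=0x6462
Completed: cp=U+6462 (starts at byte 0)
Byte[3]=49: 1-byte ASCII. cp=U+0049
Byte[4]=26: 1-byte ASCII. cp=U+0026
Byte[5]=E6: 3-byte lead, need 2 cont bytes. acc=0x6
Byte[6]=B6: continuation. acc=(acc<<6)|0x36=0x1B6
Byte[7]=BA: continuation. acc=(acc<<6)|0x3A=0x6DBA
Completed: cp=U+6DBA (starts at byte 5)
Byte[8]=EB: 3-byte lead, need 2 cont bytes. acc=0xB
Byte[9]=A0: continuation. acc=(acc<<6)|0x20=0x2E0
Byte[10]=B3: continuation. acc=(acc<<6)|0x33=0xB833
Completed: cp=U+B833 (starts at byte 8)
Byte[11]=88: INVALID lead byte (not 0xxx/110x/1110/11110)

Answer: 11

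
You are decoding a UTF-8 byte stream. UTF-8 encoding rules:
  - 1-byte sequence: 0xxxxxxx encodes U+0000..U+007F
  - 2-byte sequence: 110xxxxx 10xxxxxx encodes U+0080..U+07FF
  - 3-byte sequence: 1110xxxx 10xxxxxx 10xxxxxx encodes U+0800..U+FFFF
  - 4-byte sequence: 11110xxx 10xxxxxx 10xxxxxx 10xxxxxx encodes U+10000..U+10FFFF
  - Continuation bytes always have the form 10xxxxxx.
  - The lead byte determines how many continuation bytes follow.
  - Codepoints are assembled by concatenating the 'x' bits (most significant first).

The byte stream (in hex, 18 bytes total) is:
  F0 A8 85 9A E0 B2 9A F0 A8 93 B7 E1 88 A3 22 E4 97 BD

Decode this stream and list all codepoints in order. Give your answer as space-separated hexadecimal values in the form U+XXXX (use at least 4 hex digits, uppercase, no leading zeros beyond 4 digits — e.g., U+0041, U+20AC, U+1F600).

Byte[0]=F0: 4-byte lead, need 3 cont bytes. acc=0x0
Byte[1]=A8: continuation. acc=(acc<<6)|0x28=0x28
Byte[2]=85: continuation. acc=(acc<<6)|0x05=0xA05
Byte[3]=9A: continuation. acc=(acc<<6)|0x1A=0x2815A
Completed: cp=U+2815A (starts at byte 0)
Byte[4]=E0: 3-byte lead, need 2 cont bytes. acc=0x0
Byte[5]=B2: continuation. acc=(acc<<6)|0x32=0x32
Byte[6]=9A: continuation. acc=(acc<<6)|0x1A=0xC9A
Completed: cp=U+0C9A (starts at byte 4)
Byte[7]=F0: 4-byte lead, need 3 cont bytes. acc=0x0
Byte[8]=A8: continuation. acc=(acc<<6)|0x28=0x28
Byte[9]=93: continuation. acc=(acc<<6)|0x13=0xA13
Byte[10]=B7: continuation. acc=(acc<<6)|0x37=0x284F7
Completed: cp=U+284F7 (starts at byte 7)
Byte[11]=E1: 3-byte lead, need 2 cont bytes. acc=0x1
Byte[12]=88: continuation. acc=(acc<<6)|0x08=0x48
Byte[13]=A3: continuation. acc=(acc<<6)|0x23=0x1223
Completed: cp=U+1223 (starts at byte 11)
Byte[14]=22: 1-byte ASCII. cp=U+0022
Byte[15]=E4: 3-byte lead, need 2 cont bytes. acc=0x4
Byte[16]=97: continuation. acc=(acc<<6)|0x17=0x117
Byte[17]=BD: continuation. acc=(acc<<6)|0x3D=0x45FD
Completed: cp=U+45FD (starts at byte 15)

Answer: U+2815A U+0C9A U+284F7 U+1223 U+0022 U+45FD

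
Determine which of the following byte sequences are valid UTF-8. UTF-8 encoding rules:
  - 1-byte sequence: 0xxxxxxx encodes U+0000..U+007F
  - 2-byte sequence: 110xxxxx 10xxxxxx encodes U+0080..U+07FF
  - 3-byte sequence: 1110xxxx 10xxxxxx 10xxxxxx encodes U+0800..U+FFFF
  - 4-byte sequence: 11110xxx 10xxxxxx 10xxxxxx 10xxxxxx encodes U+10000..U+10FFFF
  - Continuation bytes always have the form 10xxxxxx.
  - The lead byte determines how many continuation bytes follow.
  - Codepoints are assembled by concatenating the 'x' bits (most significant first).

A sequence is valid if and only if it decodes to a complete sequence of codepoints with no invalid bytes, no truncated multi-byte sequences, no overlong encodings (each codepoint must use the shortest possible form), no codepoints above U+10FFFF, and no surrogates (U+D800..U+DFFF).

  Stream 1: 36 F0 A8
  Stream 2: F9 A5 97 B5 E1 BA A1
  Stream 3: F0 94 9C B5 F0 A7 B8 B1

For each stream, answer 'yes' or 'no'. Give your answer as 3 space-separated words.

Stream 1: error at byte offset 3. INVALID
Stream 2: error at byte offset 0. INVALID
Stream 3: decodes cleanly. VALID

Answer: no no yes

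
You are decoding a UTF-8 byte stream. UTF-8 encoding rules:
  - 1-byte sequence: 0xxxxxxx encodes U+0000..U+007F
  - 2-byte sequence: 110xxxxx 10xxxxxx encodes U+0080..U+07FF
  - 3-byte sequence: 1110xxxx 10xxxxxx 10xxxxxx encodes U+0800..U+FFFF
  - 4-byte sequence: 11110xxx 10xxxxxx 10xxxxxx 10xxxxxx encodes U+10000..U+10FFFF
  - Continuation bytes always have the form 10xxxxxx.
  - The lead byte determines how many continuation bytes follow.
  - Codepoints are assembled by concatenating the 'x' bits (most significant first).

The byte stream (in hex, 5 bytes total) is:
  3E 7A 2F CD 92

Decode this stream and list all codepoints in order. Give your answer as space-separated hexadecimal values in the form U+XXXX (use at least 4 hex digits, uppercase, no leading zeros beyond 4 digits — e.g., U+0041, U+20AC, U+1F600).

Byte[0]=3E: 1-byte ASCII. cp=U+003E
Byte[1]=7A: 1-byte ASCII. cp=U+007A
Byte[2]=2F: 1-byte ASCII. cp=U+002F
Byte[3]=CD: 2-byte lead, need 1 cont bytes. acc=0xD
Byte[4]=92: continuation. acc=(acc<<6)|0x12=0x352
Completed: cp=U+0352 (starts at byte 3)

Answer: U+003E U+007A U+002F U+0352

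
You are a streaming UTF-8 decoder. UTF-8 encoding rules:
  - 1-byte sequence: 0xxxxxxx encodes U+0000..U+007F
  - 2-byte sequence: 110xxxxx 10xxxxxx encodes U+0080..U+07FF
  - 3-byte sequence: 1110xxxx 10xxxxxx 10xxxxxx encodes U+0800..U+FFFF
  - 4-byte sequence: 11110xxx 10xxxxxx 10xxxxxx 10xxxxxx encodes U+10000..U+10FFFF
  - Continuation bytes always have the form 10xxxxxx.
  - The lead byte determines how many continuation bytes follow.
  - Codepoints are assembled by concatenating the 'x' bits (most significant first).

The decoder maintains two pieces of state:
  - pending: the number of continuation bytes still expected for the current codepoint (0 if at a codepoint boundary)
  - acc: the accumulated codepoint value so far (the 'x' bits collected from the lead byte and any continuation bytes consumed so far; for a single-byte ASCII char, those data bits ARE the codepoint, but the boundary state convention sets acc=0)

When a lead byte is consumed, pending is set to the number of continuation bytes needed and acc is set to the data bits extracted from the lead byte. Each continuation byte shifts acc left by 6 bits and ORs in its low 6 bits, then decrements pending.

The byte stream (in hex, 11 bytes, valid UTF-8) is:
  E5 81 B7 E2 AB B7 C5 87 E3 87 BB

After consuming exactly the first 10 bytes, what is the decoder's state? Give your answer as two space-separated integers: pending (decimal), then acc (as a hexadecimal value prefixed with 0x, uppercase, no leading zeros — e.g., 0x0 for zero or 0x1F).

Byte[0]=E5: 3-byte lead. pending=2, acc=0x5
Byte[1]=81: continuation. acc=(acc<<6)|0x01=0x141, pending=1
Byte[2]=B7: continuation. acc=(acc<<6)|0x37=0x5077, pending=0
Byte[3]=E2: 3-byte lead. pending=2, acc=0x2
Byte[4]=AB: continuation. acc=(acc<<6)|0x2B=0xAB, pending=1
Byte[5]=B7: continuation. acc=(acc<<6)|0x37=0x2AF7, pending=0
Byte[6]=C5: 2-byte lead. pending=1, acc=0x5
Byte[7]=87: continuation. acc=(acc<<6)|0x07=0x147, pending=0
Byte[8]=E3: 3-byte lead. pending=2, acc=0x3
Byte[9]=87: continuation. acc=(acc<<6)|0x07=0xC7, pending=1

Answer: 1 0xC7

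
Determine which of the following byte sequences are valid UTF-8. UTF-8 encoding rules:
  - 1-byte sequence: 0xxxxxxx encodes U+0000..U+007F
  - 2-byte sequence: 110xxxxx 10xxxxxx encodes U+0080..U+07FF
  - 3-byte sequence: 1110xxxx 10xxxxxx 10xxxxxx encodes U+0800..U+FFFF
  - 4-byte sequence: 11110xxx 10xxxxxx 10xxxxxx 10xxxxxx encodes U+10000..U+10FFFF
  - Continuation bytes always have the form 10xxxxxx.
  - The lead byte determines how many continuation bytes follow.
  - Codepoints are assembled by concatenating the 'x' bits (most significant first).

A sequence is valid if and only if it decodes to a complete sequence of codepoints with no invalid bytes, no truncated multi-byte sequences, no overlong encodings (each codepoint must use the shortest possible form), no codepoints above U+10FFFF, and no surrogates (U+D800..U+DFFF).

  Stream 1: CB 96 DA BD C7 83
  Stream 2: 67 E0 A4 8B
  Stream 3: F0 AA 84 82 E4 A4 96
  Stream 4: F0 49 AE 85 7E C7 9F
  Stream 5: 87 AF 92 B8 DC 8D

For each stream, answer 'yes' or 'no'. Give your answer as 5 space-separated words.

Answer: yes yes yes no no

Derivation:
Stream 1: decodes cleanly. VALID
Stream 2: decodes cleanly. VALID
Stream 3: decodes cleanly. VALID
Stream 4: error at byte offset 1. INVALID
Stream 5: error at byte offset 0. INVALID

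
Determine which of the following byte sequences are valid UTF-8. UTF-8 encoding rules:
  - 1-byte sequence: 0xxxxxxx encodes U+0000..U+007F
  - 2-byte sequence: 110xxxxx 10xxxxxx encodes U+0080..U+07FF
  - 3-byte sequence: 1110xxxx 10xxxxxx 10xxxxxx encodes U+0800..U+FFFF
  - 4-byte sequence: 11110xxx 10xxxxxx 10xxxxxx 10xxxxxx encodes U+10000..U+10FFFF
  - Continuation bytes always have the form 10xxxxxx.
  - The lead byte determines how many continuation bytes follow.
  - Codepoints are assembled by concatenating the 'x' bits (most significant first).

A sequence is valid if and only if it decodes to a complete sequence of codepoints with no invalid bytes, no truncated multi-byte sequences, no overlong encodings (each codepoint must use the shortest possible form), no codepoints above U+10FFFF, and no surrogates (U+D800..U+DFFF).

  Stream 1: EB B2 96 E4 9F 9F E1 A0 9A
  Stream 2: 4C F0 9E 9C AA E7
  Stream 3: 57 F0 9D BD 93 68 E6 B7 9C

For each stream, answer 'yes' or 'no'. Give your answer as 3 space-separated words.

Stream 1: decodes cleanly. VALID
Stream 2: error at byte offset 6. INVALID
Stream 3: decodes cleanly. VALID

Answer: yes no yes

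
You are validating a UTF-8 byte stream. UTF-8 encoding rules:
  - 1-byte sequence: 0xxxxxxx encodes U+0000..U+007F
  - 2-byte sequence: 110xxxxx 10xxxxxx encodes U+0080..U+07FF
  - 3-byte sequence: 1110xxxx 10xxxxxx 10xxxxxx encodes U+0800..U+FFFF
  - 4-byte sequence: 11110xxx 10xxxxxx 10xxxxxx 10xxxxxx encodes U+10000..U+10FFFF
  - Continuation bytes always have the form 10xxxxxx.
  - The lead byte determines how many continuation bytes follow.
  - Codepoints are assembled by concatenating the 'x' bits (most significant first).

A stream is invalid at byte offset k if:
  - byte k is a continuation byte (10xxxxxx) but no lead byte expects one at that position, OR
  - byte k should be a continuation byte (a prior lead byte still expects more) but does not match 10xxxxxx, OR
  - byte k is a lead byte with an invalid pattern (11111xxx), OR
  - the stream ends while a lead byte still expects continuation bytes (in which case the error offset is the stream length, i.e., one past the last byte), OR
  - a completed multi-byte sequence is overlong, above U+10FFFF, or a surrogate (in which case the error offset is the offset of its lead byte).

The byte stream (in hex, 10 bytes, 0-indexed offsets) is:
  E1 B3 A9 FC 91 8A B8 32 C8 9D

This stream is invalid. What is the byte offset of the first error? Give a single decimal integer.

Byte[0]=E1: 3-byte lead, need 2 cont bytes. acc=0x1
Byte[1]=B3: continuation. acc=(acc<<6)|0x33=0x73
Byte[2]=A9: continuation. acc=(acc<<6)|0x29=0x1CE9
Completed: cp=U+1CE9 (starts at byte 0)
Byte[3]=FC: INVALID lead byte (not 0xxx/110x/1110/11110)

Answer: 3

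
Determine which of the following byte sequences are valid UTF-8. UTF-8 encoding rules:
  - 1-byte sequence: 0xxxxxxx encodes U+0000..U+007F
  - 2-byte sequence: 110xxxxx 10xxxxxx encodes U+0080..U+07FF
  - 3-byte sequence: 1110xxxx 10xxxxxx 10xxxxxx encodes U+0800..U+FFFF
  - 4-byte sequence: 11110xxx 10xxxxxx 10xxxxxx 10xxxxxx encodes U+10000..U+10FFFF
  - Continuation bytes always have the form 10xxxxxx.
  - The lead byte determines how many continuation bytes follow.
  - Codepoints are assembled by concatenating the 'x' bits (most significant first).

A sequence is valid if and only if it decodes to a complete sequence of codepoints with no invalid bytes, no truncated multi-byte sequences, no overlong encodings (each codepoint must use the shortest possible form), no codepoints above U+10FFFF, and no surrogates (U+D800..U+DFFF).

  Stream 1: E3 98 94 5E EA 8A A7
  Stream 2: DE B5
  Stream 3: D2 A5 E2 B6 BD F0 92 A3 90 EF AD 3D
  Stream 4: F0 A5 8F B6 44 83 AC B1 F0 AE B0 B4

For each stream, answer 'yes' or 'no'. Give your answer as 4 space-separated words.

Stream 1: decodes cleanly. VALID
Stream 2: decodes cleanly. VALID
Stream 3: error at byte offset 11. INVALID
Stream 4: error at byte offset 5. INVALID

Answer: yes yes no no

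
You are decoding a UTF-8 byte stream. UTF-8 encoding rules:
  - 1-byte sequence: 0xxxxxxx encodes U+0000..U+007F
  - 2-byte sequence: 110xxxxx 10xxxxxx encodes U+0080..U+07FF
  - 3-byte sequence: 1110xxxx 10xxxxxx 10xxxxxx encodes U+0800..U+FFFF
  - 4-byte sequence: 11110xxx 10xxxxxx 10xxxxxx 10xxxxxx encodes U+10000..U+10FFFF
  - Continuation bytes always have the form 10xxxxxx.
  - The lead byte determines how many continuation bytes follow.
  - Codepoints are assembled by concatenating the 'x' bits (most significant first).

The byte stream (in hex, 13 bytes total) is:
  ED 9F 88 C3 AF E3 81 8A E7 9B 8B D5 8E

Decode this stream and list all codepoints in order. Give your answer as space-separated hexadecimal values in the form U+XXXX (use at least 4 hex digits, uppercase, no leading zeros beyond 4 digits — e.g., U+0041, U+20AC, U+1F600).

Answer: U+D7C8 U+00EF U+304A U+76CB U+054E

Derivation:
Byte[0]=ED: 3-byte lead, need 2 cont bytes. acc=0xD
Byte[1]=9F: continuation. acc=(acc<<6)|0x1F=0x35F
Byte[2]=88: continuation. acc=(acc<<6)|0x08=0xD7C8
Completed: cp=U+D7C8 (starts at byte 0)
Byte[3]=C3: 2-byte lead, need 1 cont bytes. acc=0x3
Byte[4]=AF: continuation. acc=(acc<<6)|0x2F=0xEF
Completed: cp=U+00EF (starts at byte 3)
Byte[5]=E3: 3-byte lead, need 2 cont bytes. acc=0x3
Byte[6]=81: continuation. acc=(acc<<6)|0x01=0xC1
Byte[7]=8A: continuation. acc=(acc<<6)|0x0A=0x304A
Completed: cp=U+304A (starts at byte 5)
Byte[8]=E7: 3-byte lead, need 2 cont bytes. acc=0x7
Byte[9]=9B: continuation. acc=(acc<<6)|0x1B=0x1DB
Byte[10]=8B: continuation. acc=(acc<<6)|0x0B=0x76CB
Completed: cp=U+76CB (starts at byte 8)
Byte[11]=D5: 2-byte lead, need 1 cont bytes. acc=0x15
Byte[12]=8E: continuation. acc=(acc<<6)|0x0E=0x54E
Completed: cp=U+054E (starts at byte 11)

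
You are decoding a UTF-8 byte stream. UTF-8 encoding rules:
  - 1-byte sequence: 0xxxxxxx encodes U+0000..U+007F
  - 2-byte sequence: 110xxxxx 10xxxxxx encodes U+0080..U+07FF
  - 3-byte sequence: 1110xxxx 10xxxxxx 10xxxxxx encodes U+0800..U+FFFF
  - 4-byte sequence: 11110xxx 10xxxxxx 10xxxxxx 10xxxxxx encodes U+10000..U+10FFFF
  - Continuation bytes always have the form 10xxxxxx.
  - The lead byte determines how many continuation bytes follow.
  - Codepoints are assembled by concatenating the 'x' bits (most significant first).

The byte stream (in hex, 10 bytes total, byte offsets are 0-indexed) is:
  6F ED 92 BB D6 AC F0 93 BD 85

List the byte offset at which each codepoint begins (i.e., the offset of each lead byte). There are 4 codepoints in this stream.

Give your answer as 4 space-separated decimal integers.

Byte[0]=6F: 1-byte ASCII. cp=U+006F
Byte[1]=ED: 3-byte lead, need 2 cont bytes. acc=0xD
Byte[2]=92: continuation. acc=(acc<<6)|0x12=0x352
Byte[3]=BB: continuation. acc=(acc<<6)|0x3B=0xD4BB
Completed: cp=U+D4BB (starts at byte 1)
Byte[4]=D6: 2-byte lead, need 1 cont bytes. acc=0x16
Byte[5]=AC: continuation. acc=(acc<<6)|0x2C=0x5AC
Completed: cp=U+05AC (starts at byte 4)
Byte[6]=F0: 4-byte lead, need 3 cont bytes. acc=0x0
Byte[7]=93: continuation. acc=(acc<<6)|0x13=0x13
Byte[8]=BD: continuation. acc=(acc<<6)|0x3D=0x4FD
Byte[9]=85: continuation. acc=(acc<<6)|0x05=0x13F45
Completed: cp=U+13F45 (starts at byte 6)

Answer: 0 1 4 6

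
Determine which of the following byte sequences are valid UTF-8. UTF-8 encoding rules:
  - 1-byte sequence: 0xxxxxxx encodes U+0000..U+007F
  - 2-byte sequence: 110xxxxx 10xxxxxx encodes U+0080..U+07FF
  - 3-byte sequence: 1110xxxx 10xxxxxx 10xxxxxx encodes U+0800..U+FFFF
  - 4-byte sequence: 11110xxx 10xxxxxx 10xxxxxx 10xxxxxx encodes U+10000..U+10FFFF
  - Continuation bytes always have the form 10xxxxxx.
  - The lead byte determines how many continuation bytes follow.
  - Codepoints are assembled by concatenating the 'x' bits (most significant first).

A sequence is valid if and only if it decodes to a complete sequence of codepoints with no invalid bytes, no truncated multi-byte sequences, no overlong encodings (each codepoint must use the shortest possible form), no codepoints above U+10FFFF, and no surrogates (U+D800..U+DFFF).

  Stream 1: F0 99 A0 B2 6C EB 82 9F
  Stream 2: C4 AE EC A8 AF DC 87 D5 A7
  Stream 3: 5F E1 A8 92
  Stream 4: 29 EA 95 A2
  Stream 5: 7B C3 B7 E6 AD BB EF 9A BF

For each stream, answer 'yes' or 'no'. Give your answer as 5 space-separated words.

Answer: yes yes yes yes yes

Derivation:
Stream 1: decodes cleanly. VALID
Stream 2: decodes cleanly. VALID
Stream 3: decodes cleanly. VALID
Stream 4: decodes cleanly. VALID
Stream 5: decodes cleanly. VALID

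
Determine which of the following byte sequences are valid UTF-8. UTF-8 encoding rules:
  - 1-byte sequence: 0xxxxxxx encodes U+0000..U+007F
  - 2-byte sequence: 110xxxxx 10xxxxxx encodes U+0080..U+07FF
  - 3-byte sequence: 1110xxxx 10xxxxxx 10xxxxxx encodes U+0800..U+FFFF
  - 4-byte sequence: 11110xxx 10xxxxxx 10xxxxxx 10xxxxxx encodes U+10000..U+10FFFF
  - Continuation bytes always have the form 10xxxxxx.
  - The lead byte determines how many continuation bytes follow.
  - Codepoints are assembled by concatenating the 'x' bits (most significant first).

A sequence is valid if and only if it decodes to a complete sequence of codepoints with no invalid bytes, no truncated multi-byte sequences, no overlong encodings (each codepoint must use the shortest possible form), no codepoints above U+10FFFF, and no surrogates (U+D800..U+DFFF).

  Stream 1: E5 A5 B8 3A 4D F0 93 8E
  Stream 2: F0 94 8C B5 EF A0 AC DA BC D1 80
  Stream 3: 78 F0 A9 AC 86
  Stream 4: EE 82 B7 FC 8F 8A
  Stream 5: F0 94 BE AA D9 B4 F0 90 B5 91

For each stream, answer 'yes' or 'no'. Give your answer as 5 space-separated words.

Answer: no yes yes no yes

Derivation:
Stream 1: error at byte offset 8. INVALID
Stream 2: decodes cleanly. VALID
Stream 3: decodes cleanly. VALID
Stream 4: error at byte offset 3. INVALID
Stream 5: decodes cleanly. VALID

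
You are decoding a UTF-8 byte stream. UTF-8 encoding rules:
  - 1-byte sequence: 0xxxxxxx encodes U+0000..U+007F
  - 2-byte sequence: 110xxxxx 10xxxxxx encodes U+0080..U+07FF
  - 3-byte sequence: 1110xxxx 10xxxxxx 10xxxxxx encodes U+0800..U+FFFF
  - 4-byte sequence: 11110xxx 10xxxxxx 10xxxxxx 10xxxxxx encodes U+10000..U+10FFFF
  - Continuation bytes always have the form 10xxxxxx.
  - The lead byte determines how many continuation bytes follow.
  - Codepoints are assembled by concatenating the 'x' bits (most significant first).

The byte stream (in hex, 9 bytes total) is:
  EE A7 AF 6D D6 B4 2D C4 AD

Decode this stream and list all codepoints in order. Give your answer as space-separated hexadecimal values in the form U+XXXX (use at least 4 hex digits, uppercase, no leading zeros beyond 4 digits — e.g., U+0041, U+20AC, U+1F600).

Answer: U+E9EF U+006D U+05B4 U+002D U+012D

Derivation:
Byte[0]=EE: 3-byte lead, need 2 cont bytes. acc=0xE
Byte[1]=A7: continuation. acc=(acc<<6)|0x27=0x3A7
Byte[2]=AF: continuation. acc=(acc<<6)|0x2F=0xE9EF
Completed: cp=U+E9EF (starts at byte 0)
Byte[3]=6D: 1-byte ASCII. cp=U+006D
Byte[4]=D6: 2-byte lead, need 1 cont bytes. acc=0x16
Byte[5]=B4: continuation. acc=(acc<<6)|0x34=0x5B4
Completed: cp=U+05B4 (starts at byte 4)
Byte[6]=2D: 1-byte ASCII. cp=U+002D
Byte[7]=C4: 2-byte lead, need 1 cont bytes. acc=0x4
Byte[8]=AD: continuation. acc=(acc<<6)|0x2D=0x12D
Completed: cp=U+012D (starts at byte 7)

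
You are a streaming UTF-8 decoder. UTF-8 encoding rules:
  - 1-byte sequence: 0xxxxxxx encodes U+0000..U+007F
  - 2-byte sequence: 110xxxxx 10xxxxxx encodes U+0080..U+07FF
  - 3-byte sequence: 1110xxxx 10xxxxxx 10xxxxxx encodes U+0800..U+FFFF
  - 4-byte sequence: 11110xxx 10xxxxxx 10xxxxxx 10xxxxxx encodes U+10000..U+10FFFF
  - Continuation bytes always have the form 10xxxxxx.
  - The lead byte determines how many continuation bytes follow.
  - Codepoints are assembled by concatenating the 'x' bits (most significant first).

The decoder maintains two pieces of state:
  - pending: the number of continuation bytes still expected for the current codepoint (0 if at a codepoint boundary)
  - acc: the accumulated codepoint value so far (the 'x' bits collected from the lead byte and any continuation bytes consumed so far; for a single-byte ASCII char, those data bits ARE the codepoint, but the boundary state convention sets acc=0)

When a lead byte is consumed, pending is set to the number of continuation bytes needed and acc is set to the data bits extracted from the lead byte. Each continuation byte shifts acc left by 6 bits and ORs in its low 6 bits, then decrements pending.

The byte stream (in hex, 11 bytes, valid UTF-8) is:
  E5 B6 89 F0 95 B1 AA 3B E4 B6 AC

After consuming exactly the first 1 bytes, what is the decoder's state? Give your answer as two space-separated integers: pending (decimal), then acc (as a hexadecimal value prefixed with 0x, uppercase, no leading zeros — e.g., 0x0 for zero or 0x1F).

Byte[0]=E5: 3-byte lead. pending=2, acc=0x5

Answer: 2 0x5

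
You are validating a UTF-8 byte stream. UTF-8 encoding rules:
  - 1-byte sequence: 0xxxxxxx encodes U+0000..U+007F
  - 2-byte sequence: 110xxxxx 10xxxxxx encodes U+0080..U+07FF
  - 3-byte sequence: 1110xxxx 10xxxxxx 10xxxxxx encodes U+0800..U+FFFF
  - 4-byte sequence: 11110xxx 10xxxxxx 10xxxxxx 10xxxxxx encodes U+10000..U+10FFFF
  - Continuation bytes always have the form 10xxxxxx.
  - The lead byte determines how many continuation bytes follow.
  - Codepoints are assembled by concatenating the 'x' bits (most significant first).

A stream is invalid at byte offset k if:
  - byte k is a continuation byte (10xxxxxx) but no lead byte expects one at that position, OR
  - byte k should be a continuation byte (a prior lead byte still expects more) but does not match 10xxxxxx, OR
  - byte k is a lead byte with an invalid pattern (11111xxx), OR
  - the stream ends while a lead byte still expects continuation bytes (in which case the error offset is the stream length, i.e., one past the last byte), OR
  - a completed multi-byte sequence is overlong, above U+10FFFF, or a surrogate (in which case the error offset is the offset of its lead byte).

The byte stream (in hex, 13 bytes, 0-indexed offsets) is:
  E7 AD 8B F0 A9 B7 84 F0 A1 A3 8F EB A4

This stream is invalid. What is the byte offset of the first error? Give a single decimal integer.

Answer: 13

Derivation:
Byte[0]=E7: 3-byte lead, need 2 cont bytes. acc=0x7
Byte[1]=AD: continuation. acc=(acc<<6)|0x2D=0x1ED
Byte[2]=8B: continuation. acc=(acc<<6)|0x0B=0x7B4B
Completed: cp=U+7B4B (starts at byte 0)
Byte[3]=F0: 4-byte lead, need 3 cont bytes. acc=0x0
Byte[4]=A9: continuation. acc=(acc<<6)|0x29=0x29
Byte[5]=B7: continuation. acc=(acc<<6)|0x37=0xA77
Byte[6]=84: continuation. acc=(acc<<6)|0x04=0x29DC4
Completed: cp=U+29DC4 (starts at byte 3)
Byte[7]=F0: 4-byte lead, need 3 cont bytes. acc=0x0
Byte[8]=A1: continuation. acc=(acc<<6)|0x21=0x21
Byte[9]=A3: continuation. acc=(acc<<6)|0x23=0x863
Byte[10]=8F: continuation. acc=(acc<<6)|0x0F=0x218CF
Completed: cp=U+218CF (starts at byte 7)
Byte[11]=EB: 3-byte lead, need 2 cont bytes. acc=0xB
Byte[12]=A4: continuation. acc=(acc<<6)|0x24=0x2E4
Byte[13]: stream ended, expected continuation. INVALID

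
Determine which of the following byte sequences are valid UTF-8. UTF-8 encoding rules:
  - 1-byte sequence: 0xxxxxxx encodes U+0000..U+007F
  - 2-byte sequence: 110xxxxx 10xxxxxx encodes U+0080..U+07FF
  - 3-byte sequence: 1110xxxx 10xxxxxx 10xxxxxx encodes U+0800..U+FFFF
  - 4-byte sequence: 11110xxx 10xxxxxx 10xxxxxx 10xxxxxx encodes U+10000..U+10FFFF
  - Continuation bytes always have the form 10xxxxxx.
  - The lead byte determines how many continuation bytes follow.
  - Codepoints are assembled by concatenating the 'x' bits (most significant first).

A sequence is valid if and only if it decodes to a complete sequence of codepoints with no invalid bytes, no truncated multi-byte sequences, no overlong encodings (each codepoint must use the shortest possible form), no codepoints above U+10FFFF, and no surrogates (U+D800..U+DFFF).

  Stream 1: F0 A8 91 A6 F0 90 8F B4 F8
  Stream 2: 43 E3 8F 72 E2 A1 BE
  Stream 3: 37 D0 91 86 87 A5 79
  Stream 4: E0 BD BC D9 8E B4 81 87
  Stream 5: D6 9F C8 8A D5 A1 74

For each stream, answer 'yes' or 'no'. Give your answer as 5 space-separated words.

Stream 1: error at byte offset 8. INVALID
Stream 2: error at byte offset 3. INVALID
Stream 3: error at byte offset 3. INVALID
Stream 4: error at byte offset 5. INVALID
Stream 5: decodes cleanly. VALID

Answer: no no no no yes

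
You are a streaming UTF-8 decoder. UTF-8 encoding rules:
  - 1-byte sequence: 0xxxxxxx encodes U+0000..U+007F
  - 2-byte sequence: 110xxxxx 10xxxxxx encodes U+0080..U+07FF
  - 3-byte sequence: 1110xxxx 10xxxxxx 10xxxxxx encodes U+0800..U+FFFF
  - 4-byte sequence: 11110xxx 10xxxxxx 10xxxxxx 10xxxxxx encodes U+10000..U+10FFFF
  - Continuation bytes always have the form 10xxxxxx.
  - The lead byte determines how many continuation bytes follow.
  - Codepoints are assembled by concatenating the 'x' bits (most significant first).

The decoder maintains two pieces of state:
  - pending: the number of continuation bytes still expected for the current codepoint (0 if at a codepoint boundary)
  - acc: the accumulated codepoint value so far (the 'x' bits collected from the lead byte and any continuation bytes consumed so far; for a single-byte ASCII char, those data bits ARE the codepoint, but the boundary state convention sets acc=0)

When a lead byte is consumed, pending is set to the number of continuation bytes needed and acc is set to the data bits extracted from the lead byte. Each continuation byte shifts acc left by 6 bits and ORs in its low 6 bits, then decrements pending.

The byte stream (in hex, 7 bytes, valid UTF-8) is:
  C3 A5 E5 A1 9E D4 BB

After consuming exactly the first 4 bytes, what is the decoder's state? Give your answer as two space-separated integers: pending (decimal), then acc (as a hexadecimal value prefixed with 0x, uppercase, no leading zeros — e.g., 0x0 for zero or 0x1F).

Answer: 1 0x161

Derivation:
Byte[0]=C3: 2-byte lead. pending=1, acc=0x3
Byte[1]=A5: continuation. acc=(acc<<6)|0x25=0xE5, pending=0
Byte[2]=E5: 3-byte lead. pending=2, acc=0x5
Byte[3]=A1: continuation. acc=(acc<<6)|0x21=0x161, pending=1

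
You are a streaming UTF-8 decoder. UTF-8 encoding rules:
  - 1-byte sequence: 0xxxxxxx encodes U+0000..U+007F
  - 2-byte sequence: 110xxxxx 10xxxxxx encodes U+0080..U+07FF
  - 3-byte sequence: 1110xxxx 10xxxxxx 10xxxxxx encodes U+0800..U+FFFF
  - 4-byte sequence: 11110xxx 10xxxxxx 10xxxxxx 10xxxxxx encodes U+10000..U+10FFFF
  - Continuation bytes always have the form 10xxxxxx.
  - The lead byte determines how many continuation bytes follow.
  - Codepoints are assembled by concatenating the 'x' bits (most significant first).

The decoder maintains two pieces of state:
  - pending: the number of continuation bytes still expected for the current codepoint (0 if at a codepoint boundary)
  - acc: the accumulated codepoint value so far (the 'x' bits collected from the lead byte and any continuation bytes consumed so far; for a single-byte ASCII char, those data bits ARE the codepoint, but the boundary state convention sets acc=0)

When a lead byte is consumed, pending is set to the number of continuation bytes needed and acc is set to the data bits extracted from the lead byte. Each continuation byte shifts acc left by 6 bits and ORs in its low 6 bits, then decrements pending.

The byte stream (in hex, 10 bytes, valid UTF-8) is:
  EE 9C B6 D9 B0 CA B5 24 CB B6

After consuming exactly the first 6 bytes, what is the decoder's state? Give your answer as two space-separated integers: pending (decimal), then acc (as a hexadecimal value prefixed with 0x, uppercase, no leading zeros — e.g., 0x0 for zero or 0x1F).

Answer: 1 0xA

Derivation:
Byte[0]=EE: 3-byte lead. pending=2, acc=0xE
Byte[1]=9C: continuation. acc=(acc<<6)|0x1C=0x39C, pending=1
Byte[2]=B6: continuation. acc=(acc<<6)|0x36=0xE736, pending=0
Byte[3]=D9: 2-byte lead. pending=1, acc=0x19
Byte[4]=B0: continuation. acc=(acc<<6)|0x30=0x670, pending=0
Byte[5]=CA: 2-byte lead. pending=1, acc=0xA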